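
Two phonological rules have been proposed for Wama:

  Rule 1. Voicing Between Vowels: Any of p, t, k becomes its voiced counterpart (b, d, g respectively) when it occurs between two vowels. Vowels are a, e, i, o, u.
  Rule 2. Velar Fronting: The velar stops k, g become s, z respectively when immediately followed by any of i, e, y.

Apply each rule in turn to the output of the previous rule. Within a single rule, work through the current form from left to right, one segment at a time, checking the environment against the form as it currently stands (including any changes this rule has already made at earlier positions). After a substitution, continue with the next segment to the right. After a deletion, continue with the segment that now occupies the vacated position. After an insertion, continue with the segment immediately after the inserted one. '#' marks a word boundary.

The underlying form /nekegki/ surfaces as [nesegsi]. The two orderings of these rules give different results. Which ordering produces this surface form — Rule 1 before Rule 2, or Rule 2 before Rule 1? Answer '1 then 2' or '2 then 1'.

Order 1 then 2:
  1 Voicing Between Vowels: [nekegki] → [negegki]
  2 Velar Fronting: [negegki] → [nezegsi]
  result: [nezegsi]
Order 2 then 1:
  2 Velar Fronting: [nekegki] → [nesegsi]
  1 Voicing Between Vowels: no change — [nesegsi]
  result: [nesegsi]

2 then 1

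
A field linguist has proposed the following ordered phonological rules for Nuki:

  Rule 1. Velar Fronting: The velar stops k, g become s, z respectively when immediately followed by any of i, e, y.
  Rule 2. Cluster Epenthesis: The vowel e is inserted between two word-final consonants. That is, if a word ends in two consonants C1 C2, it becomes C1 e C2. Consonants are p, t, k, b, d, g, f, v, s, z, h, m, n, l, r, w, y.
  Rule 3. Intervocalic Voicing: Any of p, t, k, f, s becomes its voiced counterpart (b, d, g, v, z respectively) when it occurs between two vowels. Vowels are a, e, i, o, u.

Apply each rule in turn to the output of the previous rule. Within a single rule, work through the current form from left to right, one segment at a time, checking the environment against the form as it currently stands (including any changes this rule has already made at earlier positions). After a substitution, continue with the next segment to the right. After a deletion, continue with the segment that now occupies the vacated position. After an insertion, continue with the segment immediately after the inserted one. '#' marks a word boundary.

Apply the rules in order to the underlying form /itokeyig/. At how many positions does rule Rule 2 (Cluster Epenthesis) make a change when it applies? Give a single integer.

Rule 1 Velar Fronting: [itokeyig] → [itoseyig]
Rule 2 Cluster Epenthesis: no change — [itoseyig]
Rule 3 Intervocalic Voicing: [itoseyig] → [idozeyig]
Rule Rule 2 changed 0 position(s).

0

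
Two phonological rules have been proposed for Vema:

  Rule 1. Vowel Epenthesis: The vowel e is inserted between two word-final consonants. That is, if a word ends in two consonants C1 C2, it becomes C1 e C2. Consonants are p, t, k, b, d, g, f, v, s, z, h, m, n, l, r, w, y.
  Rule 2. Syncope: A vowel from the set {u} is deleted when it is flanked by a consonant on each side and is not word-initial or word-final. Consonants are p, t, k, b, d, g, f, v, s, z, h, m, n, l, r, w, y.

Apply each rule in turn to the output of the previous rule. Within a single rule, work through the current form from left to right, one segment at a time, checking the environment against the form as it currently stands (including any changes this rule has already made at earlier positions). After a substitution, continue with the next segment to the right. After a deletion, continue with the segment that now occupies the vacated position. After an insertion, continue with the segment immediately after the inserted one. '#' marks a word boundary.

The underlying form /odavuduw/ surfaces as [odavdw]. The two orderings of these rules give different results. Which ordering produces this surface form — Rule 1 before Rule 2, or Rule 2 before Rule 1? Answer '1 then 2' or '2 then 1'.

Order 1 then 2:
  1 Vowel Epenthesis: no change — [odavuduw]
  2 Syncope: [odavuduw] → [odavdw]
  result: [odavdw]
Order 2 then 1:
  2 Syncope: [odavuduw] → [odavdw]
  1 Vowel Epenthesis: [odavdw] → [odavdew]
  result: [odavdew]

1 then 2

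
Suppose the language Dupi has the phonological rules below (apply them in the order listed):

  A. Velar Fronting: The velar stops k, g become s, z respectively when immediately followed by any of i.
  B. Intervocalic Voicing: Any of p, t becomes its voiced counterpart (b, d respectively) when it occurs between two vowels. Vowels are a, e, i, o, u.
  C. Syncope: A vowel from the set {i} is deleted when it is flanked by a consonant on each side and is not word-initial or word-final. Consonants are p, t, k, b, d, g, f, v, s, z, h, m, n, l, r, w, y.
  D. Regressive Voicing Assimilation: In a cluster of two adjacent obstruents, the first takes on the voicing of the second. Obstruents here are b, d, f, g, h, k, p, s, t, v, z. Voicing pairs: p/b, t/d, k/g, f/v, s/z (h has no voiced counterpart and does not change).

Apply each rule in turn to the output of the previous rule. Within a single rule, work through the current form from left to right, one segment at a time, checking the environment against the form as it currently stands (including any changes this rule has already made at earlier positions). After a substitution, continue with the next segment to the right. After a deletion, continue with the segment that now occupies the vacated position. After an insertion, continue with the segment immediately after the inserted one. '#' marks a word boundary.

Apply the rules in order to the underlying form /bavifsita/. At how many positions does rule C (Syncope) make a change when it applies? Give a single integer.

A Velar Fronting: no change — [bavifsita]
B Intervocalic Voicing: [bavifsita] → [bavifsida]
C Syncope: [bavifsida] → [bavfsda]
D Regressive Voicing Assimilation: [bavfsda] → [baffzda]
Rule C changed 2 position(s).

2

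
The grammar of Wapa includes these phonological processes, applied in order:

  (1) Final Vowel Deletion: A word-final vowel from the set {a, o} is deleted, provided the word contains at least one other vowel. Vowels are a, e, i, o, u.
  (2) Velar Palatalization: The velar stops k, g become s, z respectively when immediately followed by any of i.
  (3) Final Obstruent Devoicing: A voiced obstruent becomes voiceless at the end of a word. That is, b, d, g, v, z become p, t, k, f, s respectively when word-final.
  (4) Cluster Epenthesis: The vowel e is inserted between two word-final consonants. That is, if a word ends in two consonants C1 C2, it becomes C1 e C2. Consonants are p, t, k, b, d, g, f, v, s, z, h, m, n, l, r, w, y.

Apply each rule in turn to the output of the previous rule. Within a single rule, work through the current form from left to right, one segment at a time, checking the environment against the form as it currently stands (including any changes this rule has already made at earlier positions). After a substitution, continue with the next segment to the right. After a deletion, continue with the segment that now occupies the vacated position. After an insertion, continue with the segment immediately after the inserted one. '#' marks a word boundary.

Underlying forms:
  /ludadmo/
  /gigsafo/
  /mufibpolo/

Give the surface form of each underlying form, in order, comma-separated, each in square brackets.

/ludadmo/:
  (1) Final Vowel Deletion: [ludadmo] → [ludadm]
  (2) Velar Palatalization: no change — [ludadm]
  (3) Final Obstruent Devoicing: no change — [ludadm]
  (4) Cluster Epenthesis: [ludadm] → [ludadem]
/gigsafo/:
  (1) Final Vowel Deletion: [gigsafo] → [gigsaf]
  (2) Velar Palatalization: [gigsaf] → [zigsaf]
  (3) Final Obstruent Devoicing: no change — [zigsaf]
  (4) Cluster Epenthesis: no change — [zigsaf]
/mufibpolo/:
  (1) Final Vowel Deletion: [mufibpolo] → [mufibpol]
  (2) Velar Palatalization: no change — [mufibpol]
  (3) Final Obstruent Devoicing: no change — [mufibpol]
  (4) Cluster Epenthesis: no change — [mufibpol]

[ludadem], [zigsaf], [mufibpol]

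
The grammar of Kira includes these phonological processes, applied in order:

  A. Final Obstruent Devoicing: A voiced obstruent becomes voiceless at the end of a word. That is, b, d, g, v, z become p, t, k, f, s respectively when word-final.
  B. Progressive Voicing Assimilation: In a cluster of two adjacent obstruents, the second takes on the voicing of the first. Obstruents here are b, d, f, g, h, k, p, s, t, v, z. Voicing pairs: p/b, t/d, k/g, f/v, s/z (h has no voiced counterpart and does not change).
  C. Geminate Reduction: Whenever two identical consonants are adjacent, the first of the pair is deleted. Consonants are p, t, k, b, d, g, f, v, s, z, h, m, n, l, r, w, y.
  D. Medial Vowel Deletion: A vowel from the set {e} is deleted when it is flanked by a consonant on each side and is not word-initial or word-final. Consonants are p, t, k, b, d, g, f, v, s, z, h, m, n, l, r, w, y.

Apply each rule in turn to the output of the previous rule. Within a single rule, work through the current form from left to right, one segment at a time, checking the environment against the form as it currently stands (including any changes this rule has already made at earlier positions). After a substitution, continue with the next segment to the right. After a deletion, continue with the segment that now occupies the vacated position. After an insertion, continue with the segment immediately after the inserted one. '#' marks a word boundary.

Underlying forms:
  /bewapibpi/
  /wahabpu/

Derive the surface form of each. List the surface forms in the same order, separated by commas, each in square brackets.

/bewapibpi/:
  A Final Obstruent Devoicing: no change — [bewapibpi]
  B Progressive Voicing Assimilation: [bewapibpi] → [bewapibbi]
  C Geminate Reduction: [bewapibbi] → [bewapibi]
  D Medial Vowel Deletion: [bewapibi] → [bwapibi]
/wahabpu/:
  A Final Obstruent Devoicing: no change — [wahabpu]
  B Progressive Voicing Assimilation: [wahabpu] → [wahabbu]
  C Geminate Reduction: [wahabbu] → [wahabu]
  D Medial Vowel Deletion: no change — [wahabu]

[bwapibi], [wahabu]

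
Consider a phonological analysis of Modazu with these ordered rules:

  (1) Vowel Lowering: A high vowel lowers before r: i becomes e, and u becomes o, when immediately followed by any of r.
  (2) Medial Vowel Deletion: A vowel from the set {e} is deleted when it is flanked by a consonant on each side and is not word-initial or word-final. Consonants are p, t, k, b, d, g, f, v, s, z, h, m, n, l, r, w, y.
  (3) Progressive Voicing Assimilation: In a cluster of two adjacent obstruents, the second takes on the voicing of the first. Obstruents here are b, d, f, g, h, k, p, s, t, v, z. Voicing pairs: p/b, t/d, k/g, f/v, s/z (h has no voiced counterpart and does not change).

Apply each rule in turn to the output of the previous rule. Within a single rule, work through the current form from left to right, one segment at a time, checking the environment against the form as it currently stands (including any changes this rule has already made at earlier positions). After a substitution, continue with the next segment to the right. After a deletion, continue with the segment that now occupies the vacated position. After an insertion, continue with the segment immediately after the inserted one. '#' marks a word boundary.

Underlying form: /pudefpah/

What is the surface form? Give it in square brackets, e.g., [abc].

(1) Vowel Lowering: no change — [pudefpah]
(2) Medial Vowel Deletion: [pudefpah] → [pudfpah]
(3) Progressive Voicing Assimilation: [pudfpah] → [pudvbah]

[pudvbah]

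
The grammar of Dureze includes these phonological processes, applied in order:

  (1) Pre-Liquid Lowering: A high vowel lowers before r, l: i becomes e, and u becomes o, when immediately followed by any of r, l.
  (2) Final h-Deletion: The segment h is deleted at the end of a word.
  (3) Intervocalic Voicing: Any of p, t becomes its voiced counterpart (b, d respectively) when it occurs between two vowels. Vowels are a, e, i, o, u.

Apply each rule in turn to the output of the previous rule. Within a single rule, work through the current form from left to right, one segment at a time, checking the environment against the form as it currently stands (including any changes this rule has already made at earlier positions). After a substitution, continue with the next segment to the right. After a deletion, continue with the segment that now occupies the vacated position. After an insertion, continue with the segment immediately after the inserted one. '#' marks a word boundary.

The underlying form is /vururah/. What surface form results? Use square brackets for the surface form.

(1) Pre-Liquid Lowering: [vururah] → [vororah]
(2) Final h-Deletion: [vororah] → [vorora]
(3) Intervocalic Voicing: no change — [vorora]

[vorora]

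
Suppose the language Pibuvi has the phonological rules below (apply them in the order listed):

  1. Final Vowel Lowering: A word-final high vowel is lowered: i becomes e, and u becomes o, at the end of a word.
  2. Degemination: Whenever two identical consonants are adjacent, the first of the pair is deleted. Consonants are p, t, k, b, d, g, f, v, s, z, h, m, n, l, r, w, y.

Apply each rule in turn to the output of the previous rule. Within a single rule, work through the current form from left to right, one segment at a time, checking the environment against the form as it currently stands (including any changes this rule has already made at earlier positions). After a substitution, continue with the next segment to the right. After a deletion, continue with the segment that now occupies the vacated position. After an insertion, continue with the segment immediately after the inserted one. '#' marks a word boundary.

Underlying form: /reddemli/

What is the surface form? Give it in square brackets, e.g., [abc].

[redemle]

1 Final Vowel Lowering: [reddemli] → [reddemle]
2 Degemination: [reddemle] → [redemle]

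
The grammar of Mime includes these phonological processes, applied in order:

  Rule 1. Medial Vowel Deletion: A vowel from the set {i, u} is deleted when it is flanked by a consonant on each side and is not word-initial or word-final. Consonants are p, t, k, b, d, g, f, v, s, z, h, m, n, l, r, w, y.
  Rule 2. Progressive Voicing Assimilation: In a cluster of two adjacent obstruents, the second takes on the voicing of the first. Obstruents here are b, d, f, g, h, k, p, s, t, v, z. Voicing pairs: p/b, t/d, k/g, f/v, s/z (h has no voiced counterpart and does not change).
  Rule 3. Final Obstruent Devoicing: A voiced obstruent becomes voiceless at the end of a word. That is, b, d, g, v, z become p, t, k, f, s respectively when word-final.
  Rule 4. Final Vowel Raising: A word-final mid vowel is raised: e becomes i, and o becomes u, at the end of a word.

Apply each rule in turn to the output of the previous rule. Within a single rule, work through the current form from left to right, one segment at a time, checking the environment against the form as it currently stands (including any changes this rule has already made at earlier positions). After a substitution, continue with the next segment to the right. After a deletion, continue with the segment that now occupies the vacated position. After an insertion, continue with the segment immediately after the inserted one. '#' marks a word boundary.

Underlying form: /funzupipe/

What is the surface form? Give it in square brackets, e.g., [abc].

Rule 1 Medial Vowel Deletion: [funzupipe] → [fnzppe]
Rule 2 Progressive Voicing Assimilation: [fnzppe] → [fnzbbe]
Rule 3 Final Obstruent Devoicing: no change — [fnzbbe]
Rule 4 Final Vowel Raising: [fnzbbe] → [fnzbbi]

[fnzbbi]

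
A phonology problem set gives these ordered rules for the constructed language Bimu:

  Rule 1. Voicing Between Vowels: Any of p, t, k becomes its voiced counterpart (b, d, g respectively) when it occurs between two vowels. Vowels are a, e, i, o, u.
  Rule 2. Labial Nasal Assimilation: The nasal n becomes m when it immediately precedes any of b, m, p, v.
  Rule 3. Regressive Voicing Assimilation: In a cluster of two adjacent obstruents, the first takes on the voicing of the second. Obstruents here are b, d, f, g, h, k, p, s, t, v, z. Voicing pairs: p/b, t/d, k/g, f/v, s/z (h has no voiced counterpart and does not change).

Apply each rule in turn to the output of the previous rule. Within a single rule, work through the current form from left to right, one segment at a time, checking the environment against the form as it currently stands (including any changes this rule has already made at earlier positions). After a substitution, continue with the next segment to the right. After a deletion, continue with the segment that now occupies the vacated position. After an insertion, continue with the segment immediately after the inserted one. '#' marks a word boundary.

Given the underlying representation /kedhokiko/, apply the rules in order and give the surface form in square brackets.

Rule 1 Voicing Between Vowels: [kedhokiko] → [kedhogigo]
Rule 2 Labial Nasal Assimilation: no change — [kedhogigo]
Rule 3 Regressive Voicing Assimilation: [kedhogigo] → [kethogigo]

[kethogigo]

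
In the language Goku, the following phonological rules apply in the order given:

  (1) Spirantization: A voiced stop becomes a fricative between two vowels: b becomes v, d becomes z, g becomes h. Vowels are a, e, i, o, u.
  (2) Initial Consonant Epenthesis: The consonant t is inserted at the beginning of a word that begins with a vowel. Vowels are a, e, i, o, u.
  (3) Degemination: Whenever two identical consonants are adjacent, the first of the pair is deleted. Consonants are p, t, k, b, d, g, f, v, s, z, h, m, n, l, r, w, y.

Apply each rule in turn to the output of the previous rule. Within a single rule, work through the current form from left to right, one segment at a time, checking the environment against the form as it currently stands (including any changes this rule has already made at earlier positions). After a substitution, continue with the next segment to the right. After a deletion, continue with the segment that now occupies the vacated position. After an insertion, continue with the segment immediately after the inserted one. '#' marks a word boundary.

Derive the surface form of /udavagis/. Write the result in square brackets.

[tuzavahis]

(1) Spirantization: [udavagis] → [uzavahis]
(2) Initial Consonant Epenthesis: [uzavahis] → [tuzavahis]
(3) Degemination: no change — [tuzavahis]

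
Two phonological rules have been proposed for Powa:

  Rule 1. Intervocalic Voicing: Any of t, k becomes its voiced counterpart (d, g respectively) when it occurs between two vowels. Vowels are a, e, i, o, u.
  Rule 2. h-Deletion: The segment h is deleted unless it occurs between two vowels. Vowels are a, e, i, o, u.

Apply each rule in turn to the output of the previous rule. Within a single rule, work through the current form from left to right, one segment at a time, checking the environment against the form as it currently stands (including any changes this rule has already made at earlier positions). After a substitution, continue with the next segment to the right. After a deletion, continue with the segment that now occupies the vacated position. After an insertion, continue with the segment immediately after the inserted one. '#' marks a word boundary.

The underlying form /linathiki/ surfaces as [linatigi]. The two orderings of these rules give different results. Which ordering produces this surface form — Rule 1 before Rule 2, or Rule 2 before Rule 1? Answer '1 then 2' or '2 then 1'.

1 then 2

Order 1 then 2:
  1 Intervocalic Voicing: [linathiki] → [linathigi]
  2 h-Deletion: [linathigi] → [linatigi]
  result: [linatigi]
Order 2 then 1:
  2 h-Deletion: [linathiki] → [linatiki]
  1 Intervocalic Voicing: [linatiki] → [linadigi]
  result: [linadigi]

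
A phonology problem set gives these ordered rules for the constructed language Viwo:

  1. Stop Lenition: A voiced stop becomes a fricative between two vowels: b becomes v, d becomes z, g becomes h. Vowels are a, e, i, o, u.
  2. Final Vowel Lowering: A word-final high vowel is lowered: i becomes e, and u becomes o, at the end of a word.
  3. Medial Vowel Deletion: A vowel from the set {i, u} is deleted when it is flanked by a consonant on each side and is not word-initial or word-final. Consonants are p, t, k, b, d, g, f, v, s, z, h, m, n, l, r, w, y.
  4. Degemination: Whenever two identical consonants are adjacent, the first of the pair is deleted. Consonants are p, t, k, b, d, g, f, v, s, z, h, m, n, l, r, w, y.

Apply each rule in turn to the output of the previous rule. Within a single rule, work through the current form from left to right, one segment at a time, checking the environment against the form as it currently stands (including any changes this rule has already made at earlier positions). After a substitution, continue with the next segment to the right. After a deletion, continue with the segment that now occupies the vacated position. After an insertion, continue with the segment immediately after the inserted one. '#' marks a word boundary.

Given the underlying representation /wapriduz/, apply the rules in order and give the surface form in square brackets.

[waprz]

1 Stop Lenition: [wapriduz] → [waprizuz]
2 Final Vowel Lowering: no change — [waprizuz]
3 Medial Vowel Deletion: [waprizuz] → [waprzz]
4 Degemination: [waprzz] → [waprz]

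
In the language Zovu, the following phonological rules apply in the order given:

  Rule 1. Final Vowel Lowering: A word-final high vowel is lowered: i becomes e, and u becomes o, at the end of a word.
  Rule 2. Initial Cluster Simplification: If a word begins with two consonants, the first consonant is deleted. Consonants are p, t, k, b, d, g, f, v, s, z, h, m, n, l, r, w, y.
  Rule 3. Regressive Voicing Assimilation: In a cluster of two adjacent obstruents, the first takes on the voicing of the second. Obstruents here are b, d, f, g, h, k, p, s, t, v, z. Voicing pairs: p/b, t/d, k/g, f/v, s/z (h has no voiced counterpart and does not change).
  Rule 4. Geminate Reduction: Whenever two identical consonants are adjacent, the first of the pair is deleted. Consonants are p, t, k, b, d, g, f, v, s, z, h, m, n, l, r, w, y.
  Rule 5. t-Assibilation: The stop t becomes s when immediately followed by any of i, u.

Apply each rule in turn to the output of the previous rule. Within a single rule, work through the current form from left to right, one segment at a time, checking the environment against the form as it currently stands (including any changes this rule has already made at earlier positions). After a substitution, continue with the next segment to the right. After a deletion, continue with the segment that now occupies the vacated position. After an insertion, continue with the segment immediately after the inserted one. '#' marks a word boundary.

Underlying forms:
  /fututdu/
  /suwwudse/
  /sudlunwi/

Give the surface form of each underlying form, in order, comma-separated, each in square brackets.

/fututdu/:
  Rule 1 Final Vowel Lowering: [fututdu] → [fututdo]
  Rule 2 Initial Cluster Simplification: no change — [fututdo]
  Rule 3 Regressive Voicing Assimilation: [fututdo] → [futuddo]
  Rule 4 Geminate Reduction: [futuddo] → [futudo]
  Rule 5 t-Assibilation: [futudo] → [fusudo]
/suwwudse/:
  Rule 1 Final Vowel Lowering: no change — [suwwudse]
  Rule 2 Initial Cluster Simplification: no change — [suwwudse]
  Rule 3 Regressive Voicing Assimilation: [suwwudse] → [suwwutse]
  Rule 4 Geminate Reduction: [suwwutse] → [suwutse]
  Rule 5 t-Assibilation: no change — [suwutse]
/sudlunwi/:
  Rule 1 Final Vowel Lowering: [sudlunwi] → [sudlunwe]
  Rule 2 Initial Cluster Simplification: no change — [sudlunwe]
  Rule 3 Regressive Voicing Assimilation: no change — [sudlunwe]
  Rule 4 Geminate Reduction: no change — [sudlunwe]
  Rule 5 t-Assibilation: no change — [sudlunwe]

[fusudo], [suwutse], [sudlunwe]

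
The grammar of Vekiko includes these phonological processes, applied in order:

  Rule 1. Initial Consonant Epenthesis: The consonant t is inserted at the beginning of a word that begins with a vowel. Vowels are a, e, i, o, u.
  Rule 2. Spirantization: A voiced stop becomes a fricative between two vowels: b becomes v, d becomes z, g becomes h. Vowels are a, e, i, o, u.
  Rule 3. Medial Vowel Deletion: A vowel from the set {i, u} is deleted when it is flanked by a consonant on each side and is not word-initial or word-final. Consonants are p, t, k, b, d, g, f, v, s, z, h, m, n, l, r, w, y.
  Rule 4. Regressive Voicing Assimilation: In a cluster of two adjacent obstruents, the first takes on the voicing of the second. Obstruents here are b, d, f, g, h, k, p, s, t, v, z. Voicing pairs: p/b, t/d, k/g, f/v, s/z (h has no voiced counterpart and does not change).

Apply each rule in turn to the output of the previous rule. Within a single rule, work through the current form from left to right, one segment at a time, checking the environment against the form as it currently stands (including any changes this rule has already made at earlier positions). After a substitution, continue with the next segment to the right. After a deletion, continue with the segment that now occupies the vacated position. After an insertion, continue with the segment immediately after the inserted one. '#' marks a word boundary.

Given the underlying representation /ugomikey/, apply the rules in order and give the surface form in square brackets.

[thomkey]

Rule 1 Initial Consonant Epenthesis: [ugomikey] → [tugomikey]
Rule 2 Spirantization: [tugomikey] → [tuhomikey]
Rule 3 Medial Vowel Deletion: [tuhomikey] → [thomkey]
Rule 4 Regressive Voicing Assimilation: no change — [thomkey]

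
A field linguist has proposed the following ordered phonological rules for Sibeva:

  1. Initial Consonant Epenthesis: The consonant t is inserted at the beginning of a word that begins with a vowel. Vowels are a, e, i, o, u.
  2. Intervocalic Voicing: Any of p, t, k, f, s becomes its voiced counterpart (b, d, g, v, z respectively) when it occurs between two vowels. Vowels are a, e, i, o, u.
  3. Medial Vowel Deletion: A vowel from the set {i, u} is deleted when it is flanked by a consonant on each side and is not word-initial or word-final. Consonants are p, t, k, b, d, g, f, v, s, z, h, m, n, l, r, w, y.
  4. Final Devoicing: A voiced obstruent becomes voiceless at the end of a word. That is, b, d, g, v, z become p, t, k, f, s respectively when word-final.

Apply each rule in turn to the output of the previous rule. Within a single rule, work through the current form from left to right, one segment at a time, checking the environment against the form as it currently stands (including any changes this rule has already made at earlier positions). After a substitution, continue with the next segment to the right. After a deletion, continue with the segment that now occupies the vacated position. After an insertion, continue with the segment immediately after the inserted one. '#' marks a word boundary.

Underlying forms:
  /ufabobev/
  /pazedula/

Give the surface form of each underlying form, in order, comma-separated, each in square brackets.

[tvabobef], [pazedla]

/ufabobev/:
  1 Initial Consonant Epenthesis: [ufabobev] → [tufabobev]
  2 Intervocalic Voicing: [tufabobev] → [tuvabobev]
  3 Medial Vowel Deletion: [tuvabobev] → [tvabobev]
  4 Final Devoicing: [tvabobev] → [tvabobef]
/pazedula/:
  1 Initial Consonant Epenthesis: no change — [pazedula]
  2 Intervocalic Voicing: no change — [pazedula]
  3 Medial Vowel Deletion: [pazedula] → [pazedla]
  4 Final Devoicing: no change — [pazedla]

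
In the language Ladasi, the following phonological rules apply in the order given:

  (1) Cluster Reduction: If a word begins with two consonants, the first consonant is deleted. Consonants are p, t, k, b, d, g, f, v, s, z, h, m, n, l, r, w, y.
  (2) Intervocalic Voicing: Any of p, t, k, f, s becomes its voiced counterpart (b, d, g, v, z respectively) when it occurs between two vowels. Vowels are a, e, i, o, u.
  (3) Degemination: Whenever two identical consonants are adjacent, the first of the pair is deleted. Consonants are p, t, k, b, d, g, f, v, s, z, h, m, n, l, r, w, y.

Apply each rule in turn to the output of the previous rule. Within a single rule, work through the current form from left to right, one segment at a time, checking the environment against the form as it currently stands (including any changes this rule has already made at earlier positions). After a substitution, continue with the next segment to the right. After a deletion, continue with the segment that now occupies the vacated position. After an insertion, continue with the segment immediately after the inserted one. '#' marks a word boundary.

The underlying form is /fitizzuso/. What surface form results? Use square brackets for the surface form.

(1) Cluster Reduction: no change — [fitizzuso]
(2) Intervocalic Voicing: [fitizzuso] → [fidizzuzo]
(3) Degemination: [fidizzuzo] → [fidizuzo]

[fidizuzo]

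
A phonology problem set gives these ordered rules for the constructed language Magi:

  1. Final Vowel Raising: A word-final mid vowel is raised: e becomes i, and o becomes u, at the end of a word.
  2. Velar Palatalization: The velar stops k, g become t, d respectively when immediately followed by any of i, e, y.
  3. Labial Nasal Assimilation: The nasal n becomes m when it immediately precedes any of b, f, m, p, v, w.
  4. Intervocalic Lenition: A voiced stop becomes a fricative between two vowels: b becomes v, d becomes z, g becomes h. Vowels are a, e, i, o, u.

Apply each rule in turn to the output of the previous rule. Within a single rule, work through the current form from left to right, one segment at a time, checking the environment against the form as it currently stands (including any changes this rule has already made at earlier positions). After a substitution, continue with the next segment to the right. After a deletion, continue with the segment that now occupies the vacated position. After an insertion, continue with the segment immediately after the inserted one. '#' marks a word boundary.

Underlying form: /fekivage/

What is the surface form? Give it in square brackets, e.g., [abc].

[fetivazi]

1 Final Vowel Raising: [fekivage] → [fekivagi]
2 Velar Palatalization: [fekivagi] → [fetivadi]
3 Labial Nasal Assimilation: no change — [fetivadi]
4 Intervocalic Lenition: [fetivadi] → [fetivazi]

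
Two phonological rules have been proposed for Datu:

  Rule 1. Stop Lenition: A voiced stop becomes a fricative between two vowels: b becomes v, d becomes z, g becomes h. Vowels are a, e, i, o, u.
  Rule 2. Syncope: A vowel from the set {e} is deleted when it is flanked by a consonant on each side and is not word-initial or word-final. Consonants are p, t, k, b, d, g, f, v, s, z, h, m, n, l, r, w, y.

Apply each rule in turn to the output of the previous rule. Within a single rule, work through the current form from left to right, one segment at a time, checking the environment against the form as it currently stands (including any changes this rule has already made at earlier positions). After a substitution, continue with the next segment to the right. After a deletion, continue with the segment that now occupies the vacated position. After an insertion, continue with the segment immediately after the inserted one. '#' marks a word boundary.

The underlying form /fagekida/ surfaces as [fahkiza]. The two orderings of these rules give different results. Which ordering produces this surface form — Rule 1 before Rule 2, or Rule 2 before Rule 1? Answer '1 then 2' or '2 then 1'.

1 then 2

Order 1 then 2:
  1 Stop Lenition: [fagekida] → [fahekiza]
  2 Syncope: [fahekiza] → [fahkiza]
  result: [fahkiza]
Order 2 then 1:
  2 Syncope: [fagekida] → [fagkida]
  1 Stop Lenition: [fagkida] → [fagkiza]
  result: [fagkiza]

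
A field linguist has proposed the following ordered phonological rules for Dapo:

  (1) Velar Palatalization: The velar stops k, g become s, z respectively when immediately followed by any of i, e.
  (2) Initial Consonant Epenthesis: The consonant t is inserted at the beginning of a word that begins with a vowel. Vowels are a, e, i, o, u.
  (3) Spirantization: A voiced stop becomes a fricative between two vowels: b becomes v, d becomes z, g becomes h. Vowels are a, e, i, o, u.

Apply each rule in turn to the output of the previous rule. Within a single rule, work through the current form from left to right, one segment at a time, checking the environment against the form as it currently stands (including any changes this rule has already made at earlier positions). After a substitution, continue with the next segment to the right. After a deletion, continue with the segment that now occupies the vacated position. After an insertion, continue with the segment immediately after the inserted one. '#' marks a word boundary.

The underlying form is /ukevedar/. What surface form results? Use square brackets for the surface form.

(1) Velar Palatalization: [ukevedar] → [usevedar]
(2) Initial Consonant Epenthesis: [usevedar] → [tusevedar]
(3) Spirantization: [tusevedar] → [tusevezar]

[tusevezar]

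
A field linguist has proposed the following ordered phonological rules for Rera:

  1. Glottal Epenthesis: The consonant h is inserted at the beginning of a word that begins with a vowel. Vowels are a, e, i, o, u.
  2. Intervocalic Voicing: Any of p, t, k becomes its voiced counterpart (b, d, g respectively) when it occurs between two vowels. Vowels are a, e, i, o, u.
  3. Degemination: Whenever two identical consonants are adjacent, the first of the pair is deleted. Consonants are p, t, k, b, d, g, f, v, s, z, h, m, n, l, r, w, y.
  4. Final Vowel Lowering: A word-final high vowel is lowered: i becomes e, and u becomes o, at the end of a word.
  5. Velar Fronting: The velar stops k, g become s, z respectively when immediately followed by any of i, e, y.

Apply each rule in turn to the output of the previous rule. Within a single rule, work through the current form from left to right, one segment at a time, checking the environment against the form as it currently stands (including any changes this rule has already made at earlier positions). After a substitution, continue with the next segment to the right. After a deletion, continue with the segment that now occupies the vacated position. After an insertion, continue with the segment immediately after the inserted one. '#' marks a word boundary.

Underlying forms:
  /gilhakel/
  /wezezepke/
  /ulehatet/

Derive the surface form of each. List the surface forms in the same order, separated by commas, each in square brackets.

[zilhazel], [wezezepse], [hulehadet]

/gilhakel/:
  1 Glottal Epenthesis: no change — [gilhakel]
  2 Intervocalic Voicing: [gilhakel] → [gilhagel]
  3 Degemination: no change — [gilhagel]
  4 Final Vowel Lowering: no change — [gilhagel]
  5 Velar Fronting: [gilhagel] → [zilhazel]
/wezezepke/:
  1 Glottal Epenthesis: no change — [wezezepke]
  2 Intervocalic Voicing: no change — [wezezepke]
  3 Degemination: no change — [wezezepke]
  4 Final Vowel Lowering: no change — [wezezepke]
  5 Velar Fronting: [wezezepke] → [wezezepse]
/ulehatet/:
  1 Glottal Epenthesis: [ulehatet] → [hulehatet]
  2 Intervocalic Voicing: [hulehatet] → [hulehadet]
  3 Degemination: no change — [hulehadet]
  4 Final Vowel Lowering: no change — [hulehadet]
  5 Velar Fronting: no change — [hulehadet]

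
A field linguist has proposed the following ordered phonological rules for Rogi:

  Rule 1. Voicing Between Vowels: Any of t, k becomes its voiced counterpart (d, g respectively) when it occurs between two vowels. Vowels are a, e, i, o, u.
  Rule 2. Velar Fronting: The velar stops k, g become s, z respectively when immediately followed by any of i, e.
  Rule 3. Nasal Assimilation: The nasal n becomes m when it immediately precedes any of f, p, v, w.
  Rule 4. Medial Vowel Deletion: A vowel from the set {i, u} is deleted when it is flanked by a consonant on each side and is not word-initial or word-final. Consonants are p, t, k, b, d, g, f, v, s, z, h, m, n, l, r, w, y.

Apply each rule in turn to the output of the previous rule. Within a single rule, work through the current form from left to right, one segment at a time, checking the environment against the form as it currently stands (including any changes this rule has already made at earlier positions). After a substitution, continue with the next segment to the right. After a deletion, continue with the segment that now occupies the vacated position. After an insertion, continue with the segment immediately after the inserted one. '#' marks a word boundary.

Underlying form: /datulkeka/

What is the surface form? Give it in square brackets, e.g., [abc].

Rule 1 Voicing Between Vowels: [datulkeka] → [dadulkega]
Rule 2 Velar Fronting: [dadulkega] → [dadulsega]
Rule 3 Nasal Assimilation: no change — [dadulsega]
Rule 4 Medial Vowel Deletion: [dadulsega] → [dadlsega]

[dadlsega]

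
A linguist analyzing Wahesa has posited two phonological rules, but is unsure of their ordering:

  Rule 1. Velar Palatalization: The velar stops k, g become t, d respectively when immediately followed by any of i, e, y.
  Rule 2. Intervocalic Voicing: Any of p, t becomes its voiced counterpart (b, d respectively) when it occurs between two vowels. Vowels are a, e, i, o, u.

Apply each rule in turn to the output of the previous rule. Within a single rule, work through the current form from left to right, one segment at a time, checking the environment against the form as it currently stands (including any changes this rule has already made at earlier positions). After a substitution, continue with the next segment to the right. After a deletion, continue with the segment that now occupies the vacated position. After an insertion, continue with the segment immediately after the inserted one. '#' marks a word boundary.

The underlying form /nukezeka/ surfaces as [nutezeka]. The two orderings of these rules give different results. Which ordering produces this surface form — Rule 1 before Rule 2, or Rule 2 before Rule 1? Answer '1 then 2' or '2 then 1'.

Order 1 then 2:
  1 Velar Palatalization: [nukezeka] → [nutezeka]
  2 Intervocalic Voicing: [nutezeka] → [nudezeka]
  result: [nudezeka]
Order 2 then 1:
  2 Intervocalic Voicing: no change — [nukezeka]
  1 Velar Palatalization: [nukezeka] → [nutezeka]
  result: [nutezeka]

2 then 1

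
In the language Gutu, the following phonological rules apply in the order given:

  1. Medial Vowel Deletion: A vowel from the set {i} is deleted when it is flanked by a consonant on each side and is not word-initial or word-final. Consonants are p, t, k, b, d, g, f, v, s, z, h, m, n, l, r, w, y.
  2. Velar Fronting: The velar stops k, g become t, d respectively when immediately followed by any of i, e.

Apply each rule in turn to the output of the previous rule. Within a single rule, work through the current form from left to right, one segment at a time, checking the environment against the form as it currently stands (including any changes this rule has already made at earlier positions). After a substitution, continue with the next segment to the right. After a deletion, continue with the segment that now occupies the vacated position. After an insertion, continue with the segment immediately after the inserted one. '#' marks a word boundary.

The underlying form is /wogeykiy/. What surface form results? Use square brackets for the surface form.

1 Medial Vowel Deletion: [wogeykiy] → [wogeyky]
2 Velar Fronting: [wogeyky] → [wodeyky]

[wodeyky]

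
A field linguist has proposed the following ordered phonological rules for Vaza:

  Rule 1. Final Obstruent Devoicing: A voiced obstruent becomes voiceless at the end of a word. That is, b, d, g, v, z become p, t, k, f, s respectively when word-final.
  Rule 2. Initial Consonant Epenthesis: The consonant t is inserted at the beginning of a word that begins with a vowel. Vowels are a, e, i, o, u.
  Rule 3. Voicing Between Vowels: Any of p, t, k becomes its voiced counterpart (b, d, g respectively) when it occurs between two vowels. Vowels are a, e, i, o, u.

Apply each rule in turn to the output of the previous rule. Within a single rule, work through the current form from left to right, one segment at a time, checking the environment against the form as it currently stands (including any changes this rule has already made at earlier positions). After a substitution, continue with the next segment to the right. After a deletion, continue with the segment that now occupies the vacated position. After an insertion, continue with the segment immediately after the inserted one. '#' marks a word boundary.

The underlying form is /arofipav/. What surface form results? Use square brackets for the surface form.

Rule 1 Final Obstruent Devoicing: [arofipav] → [arofipaf]
Rule 2 Initial Consonant Epenthesis: [arofipaf] → [tarofipaf]
Rule 3 Voicing Between Vowels: [tarofipaf] → [tarofibaf]

[tarofibaf]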